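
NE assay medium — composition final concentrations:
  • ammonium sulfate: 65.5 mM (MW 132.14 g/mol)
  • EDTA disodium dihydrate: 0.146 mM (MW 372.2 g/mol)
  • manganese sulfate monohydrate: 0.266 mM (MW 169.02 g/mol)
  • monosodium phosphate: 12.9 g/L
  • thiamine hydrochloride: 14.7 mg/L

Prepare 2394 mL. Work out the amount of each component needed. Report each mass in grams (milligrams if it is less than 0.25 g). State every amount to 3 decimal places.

Working volume: 2394 mL = 2.394 L.
ammonium sulfate: 65.5 mmol/L × 132.14 g/mol × 2.394 L ÷ 1000 = 20.720 g
EDTA disodium dihydrate: 0.146 mmol/L × 372.2 mg/mmol × 2.394 L = 130.093 mg
manganese sulfate monohydrate: 0.266 mmol/L × 169.02 mg/mmol × 2.394 L = 107.633 mg
monosodium phosphate: 12.9 g/L × 2.394 L = 30.883 g
thiamine hydrochloride: 14.7 mg/L × 2.394 L = 35.192 mg

ammonium sulfate 20.720 g; EDTA disodium dihydrate 130.093 mg; manganese sulfate monohydrate 107.633 mg; monosodium phosphate 30.883 g; thiamine hydrochloride 35.192 mg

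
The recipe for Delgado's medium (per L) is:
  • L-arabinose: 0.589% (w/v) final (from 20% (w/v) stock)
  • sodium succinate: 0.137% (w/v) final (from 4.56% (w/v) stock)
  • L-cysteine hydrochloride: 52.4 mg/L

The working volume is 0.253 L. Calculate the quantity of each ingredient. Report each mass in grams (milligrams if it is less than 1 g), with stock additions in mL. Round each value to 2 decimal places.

Working volume: 0.253 L.
L-arabinose: dilute stock: 0.589% ÷ 20% × 253 mL = 7.45 mL
sodium succinate: C1V1 = C2V2 → 0.137% ÷ 4.56% × 253 mL = 7.60 mL
L-cysteine hydrochloride: 52.4 mg/L × 0.253 L = 13.26 mg

L-arabinose 7.45 mL; sodium succinate 7.60 mL; L-cysteine hydrochloride 13.26 mg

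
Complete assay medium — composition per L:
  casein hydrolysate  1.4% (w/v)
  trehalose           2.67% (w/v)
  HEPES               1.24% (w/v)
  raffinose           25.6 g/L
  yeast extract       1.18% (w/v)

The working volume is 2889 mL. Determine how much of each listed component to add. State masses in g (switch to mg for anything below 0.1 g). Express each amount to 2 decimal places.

casein hydrolysate 40.45 g; trehalose 77.14 g; HEPES 35.82 g; raffinose 73.96 g; yeast extract 34.09 g

Working volume: 2889 mL = 2.889 L.
casein hydrolysate: 1.4 g per 100 mL × 2889 mL ÷ 100 = 40.45 g
trehalose: 2.67% w/v = 26.7 g/L → 26.7 × 2.889 L = 77.14 g
HEPES: 1.24% w/v = 12.4 g/L → 12.4 × 2.889 L = 35.82 g
raffinose: 25.6 g/L × 2.889 L = 73.96 g
yeast extract: 1.18% w/v = 11.8 g/L → 11.8 × 2.889 L = 34.09 g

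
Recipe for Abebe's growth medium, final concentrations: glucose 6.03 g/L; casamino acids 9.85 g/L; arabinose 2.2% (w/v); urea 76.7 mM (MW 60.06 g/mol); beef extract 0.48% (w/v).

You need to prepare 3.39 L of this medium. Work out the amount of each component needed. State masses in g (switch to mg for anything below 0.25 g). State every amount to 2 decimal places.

Working volume: 3.39 L.
glucose: 6.03 g/L × 3.39 L = 20.44 g
casamino acids: 9.85 g/L × 3.39 L = 33.39 g
arabinose: 2.2% w/v = 22 g/L → 22 × 3.39 L = 74.58 g
urea: 76.7 mmol/L × 60.06 g/mol × 3.39 L ÷ 1000 = 15.62 g
beef extract: 0.48% w/v = 4.8 g/L → 4.8 × 3.39 L = 16.27 g

glucose 20.44 g; casamino acids 33.39 g; arabinose 74.58 g; urea 15.62 g; beef extract 16.27 g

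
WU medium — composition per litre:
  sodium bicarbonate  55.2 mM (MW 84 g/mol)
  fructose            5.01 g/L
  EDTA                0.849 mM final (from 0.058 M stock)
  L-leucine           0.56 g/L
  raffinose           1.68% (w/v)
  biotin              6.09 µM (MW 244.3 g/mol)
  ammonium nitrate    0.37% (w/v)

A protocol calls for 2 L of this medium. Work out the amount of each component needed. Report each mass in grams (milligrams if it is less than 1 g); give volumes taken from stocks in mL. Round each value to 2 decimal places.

sodium bicarbonate 9.27 g; fructose 10.02 g; EDTA 29.28 mL; L-leucine 1.12 g; raffinose 33.60 g; biotin 2.98 mg; ammonium nitrate 7.40 g

Working volume: 2 L.
sodium bicarbonate: 55.2 mmol/L × 84 g/mol × 2 L ÷ 1000 = 9.27 g
fructose: 5.01 g/L × 2 L = 10.02 g
EDTA: V = C2·V2/C1 = 0.849 mM × 2000 mL ÷ 58 mM = 29.28 mL
L-leucine: 0.56 g/L × 2 L = 1.12 g
raffinose: 1.68% w/v = 16.8 g/L → 16.8 × 2 L = 33.60 g
biotin: 6.09 µmol/L × 244.3 g/mol × 2 L ÷ 1000 = 2.98 mg
ammonium nitrate: 0.37% w/v = 3.7 g/L → 3.7 × 2 L = 7.40 g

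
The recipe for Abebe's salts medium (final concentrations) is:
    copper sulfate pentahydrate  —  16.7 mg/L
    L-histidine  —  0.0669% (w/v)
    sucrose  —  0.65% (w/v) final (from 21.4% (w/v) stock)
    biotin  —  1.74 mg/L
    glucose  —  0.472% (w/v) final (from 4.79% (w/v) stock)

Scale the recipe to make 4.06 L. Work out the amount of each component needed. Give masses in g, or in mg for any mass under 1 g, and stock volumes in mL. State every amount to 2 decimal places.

copper sulfate pentahydrate 67.80 mg; L-histidine 2.72 g; sucrose 123.32 mL; biotin 7.06 mg; glucose 400.07 mL

Scale factor relative to 1 L: 4.06.
copper sulfate pentahydrate: 16.7 mg/L × 4.06 L = 67.80 mg
L-histidine: 0.0669% w/v = 0.669 g/L → 0.669 × 4.06 L = 2.72 g
sucrose: dilute stock: 0.65% ÷ 21.4% × 4060 mL = 123.32 mL
biotin: 1.74 mg/L × 4.06 L = 7.06 mg
glucose: dilute stock: 0.472% ÷ 4.79% × 4060 mL = 400.07 mL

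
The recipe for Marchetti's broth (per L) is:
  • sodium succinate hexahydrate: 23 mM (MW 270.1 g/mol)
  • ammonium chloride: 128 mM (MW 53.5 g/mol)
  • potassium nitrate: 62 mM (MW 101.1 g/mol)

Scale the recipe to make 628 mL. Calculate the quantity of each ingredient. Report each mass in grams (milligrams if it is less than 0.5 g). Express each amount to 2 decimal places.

sodium succinate hexahydrate 3.90 g; ammonium chloride 4.30 g; potassium nitrate 3.94 g

Scale factor relative to 1 L: 0.628.
sodium succinate hexahydrate: 23 mmol/L × 270.1 g/mol × 0.628 L ÷ 1000 = 3.90 g
ammonium chloride: 128 mmol/L × 53.5 g/mol × 0.628 L ÷ 1000 = 4.30 g
potassium nitrate: 62 mmol/L × 101.1 g/mol × 0.628 L ÷ 1000 = 3.94 g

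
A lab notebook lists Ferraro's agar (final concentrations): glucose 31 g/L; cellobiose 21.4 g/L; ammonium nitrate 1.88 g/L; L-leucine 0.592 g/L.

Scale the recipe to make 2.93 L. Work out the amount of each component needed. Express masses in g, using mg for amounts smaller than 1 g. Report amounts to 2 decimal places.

glucose 90.83 g; cellobiose 62.70 g; ammonium nitrate 5.51 g; L-leucine 1.73 g

Working volume: 2.93 L.
glucose: 31 g/L × 2.93 L = 90.83 g
cellobiose: 21.4 g/L × 2.93 L = 62.70 g
ammonium nitrate: 1.88 g/L × 2.93 L = 5.51 g
L-leucine: 0.592 g/L × 2.93 L = 1.73 g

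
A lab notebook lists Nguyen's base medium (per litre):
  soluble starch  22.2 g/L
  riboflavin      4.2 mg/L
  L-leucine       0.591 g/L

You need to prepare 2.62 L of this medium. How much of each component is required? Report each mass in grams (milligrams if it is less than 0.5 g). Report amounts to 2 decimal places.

Working volume: 2.62 L.
soluble starch: 22.2 g/L × 2.62 L = 58.16 g
riboflavin: 4.2 mg/L × 2.62 L = 11.00 mg
L-leucine: 0.591 g/L × 2.62 L = 1.55 g

soluble starch 58.16 g; riboflavin 11.00 mg; L-leucine 1.55 g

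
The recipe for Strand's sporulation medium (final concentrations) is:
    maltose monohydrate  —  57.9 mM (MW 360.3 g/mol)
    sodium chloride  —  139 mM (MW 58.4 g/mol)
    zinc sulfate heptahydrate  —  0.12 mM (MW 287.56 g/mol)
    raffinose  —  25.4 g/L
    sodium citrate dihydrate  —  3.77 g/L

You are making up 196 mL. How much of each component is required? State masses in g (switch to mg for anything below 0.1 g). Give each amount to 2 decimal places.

Scale factor relative to 1 L: 0.196.
maltose monohydrate: 57.9 mmol/L × 360.3 g/mol × 0.196 L ÷ 1000 = 4.09 g
sodium chloride: 139 mmol/L × 58.4 g/mol × 0.196 L ÷ 1000 = 1.59 g
zinc sulfate heptahydrate: 0.12 mmol/L × 287.56 mg/mmol × 0.196 L = 6.76 mg
raffinose: 25.4 g/L × 0.196 L = 4.98 g
sodium citrate dihydrate: 3.77 g/L × 0.196 L = 0.74 g

maltose monohydrate 4.09 g; sodium chloride 1.59 g; zinc sulfate heptahydrate 6.76 mg; raffinose 4.98 g; sodium citrate dihydrate 0.74 g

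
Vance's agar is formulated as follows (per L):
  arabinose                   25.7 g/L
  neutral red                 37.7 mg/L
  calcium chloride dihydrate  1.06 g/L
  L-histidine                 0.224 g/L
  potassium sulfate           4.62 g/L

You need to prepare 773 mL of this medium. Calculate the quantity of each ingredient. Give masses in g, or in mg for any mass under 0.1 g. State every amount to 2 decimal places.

arabinose 19.87 g; neutral red 29.14 mg; calcium chloride dihydrate 0.82 g; L-histidine 0.17 g; potassium sulfate 3.57 g

Target volume = 773 mL = 0.773 L.
arabinose: 25.7 g/L × 0.773 L = 19.87 g
neutral red: 37.7 mg/L × 0.773 L = 29.14 mg
calcium chloride dihydrate: 1.06 g/L × 0.773 L = 0.82 g
L-histidine: 0.224 g/L × 0.773 L = 0.17 g
potassium sulfate: 4.62 g/L × 0.773 L = 3.57 g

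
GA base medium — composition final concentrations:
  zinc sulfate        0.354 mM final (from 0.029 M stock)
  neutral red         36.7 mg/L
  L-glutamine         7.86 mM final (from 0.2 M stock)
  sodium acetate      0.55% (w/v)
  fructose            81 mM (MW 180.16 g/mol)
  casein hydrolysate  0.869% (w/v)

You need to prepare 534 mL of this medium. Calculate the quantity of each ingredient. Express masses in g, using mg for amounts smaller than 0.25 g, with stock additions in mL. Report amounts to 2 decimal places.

Working volume: 534 mL = 0.534 L.
zinc sulfate: C1V1 = C2V2 → 0.354 mM × 534 mL ÷ 29 mM = 6.52 mL
neutral red: 36.7 mg/L × 0.534 L = 19.60 mg
L-glutamine: dilute stock: 7.86 mM × 534 mL ÷ 200 mM = 20.99 mL
sodium acetate: 0.55% w/v = 5.5 g/L → 5.5 × 0.534 L = 2.94 g
fructose: 81 mmol/L × 180.16 g/mol × 0.534 L ÷ 1000 = 7.79 g
casein hydrolysate: 0.869 g per 100 mL × 534 mL ÷ 100 = 4.64 g

zinc sulfate 6.52 mL; neutral red 19.60 mg; L-glutamine 20.99 mL; sodium acetate 2.94 g; fructose 7.79 g; casein hydrolysate 4.64 g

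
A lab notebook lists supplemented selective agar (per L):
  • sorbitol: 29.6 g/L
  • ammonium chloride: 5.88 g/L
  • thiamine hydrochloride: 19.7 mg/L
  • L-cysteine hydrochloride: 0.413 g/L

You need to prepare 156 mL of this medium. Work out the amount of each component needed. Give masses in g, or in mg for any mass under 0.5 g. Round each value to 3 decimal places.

Target volume = 156 mL = 0.156 L.
sorbitol: 29.6 g/L × 0.156 L = 4.618 g
ammonium chloride: 5.88 g/L × 0.156 L = 0.917 g
thiamine hydrochloride: 19.7 mg/L × 0.156 L = 3.073 mg
L-cysteine hydrochloride: 0.413 g/L × 0.156 L = 0.064428 g = 64.428 mg

sorbitol 4.618 g; ammonium chloride 0.917 g; thiamine hydrochloride 3.073 mg; L-cysteine hydrochloride 64.428 mg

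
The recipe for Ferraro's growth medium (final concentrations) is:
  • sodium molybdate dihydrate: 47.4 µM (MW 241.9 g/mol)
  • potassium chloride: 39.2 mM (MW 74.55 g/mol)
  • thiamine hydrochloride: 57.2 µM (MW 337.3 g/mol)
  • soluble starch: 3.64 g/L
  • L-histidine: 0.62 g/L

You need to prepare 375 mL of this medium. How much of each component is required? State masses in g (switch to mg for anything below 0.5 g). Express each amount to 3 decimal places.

sodium molybdate dihydrate 4.300 mg; potassium chloride 1.096 g; thiamine hydrochloride 7.235 mg; soluble starch 1.365 g; L-histidine 232.500 mg

Scale factor relative to 1 L: 0.375.
sodium molybdate dihydrate: 47.4 µmol/L × 241.9 g/mol × 0.375 L ÷ 1000 = 4.300 mg
potassium chloride: 39.2 mmol/L × 74.55 g/mol × 0.375 L ÷ 1000 = 1.096 g
thiamine hydrochloride: 57.2 µmol/L × 337.3 g/mol × 0.375 L ÷ 1000 = 7.235 mg
soluble starch: 3.64 g/L × 0.375 L = 1.365 g
L-histidine: 0.62 g/L × 0.375 L = 0.2325 g = 232.500 mg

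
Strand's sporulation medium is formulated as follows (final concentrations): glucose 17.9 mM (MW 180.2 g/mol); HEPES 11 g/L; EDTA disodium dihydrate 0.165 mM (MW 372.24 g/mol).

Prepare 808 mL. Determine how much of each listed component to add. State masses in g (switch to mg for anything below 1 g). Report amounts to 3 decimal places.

glucose 2.606 g; HEPES 8.888 g; EDTA disodium dihydrate 49.627 mg

Scale factor relative to 1 L: 0.808.
glucose: 17.9 mmol/L × 180.2 g/mol × 0.808 L ÷ 1000 = 2.606 g
HEPES: 11 g/L × 0.808 L = 8.888 g
EDTA disodium dihydrate: 0.165 mmol/L × 372.24 mg/mmol × 0.808 L = 49.627 mg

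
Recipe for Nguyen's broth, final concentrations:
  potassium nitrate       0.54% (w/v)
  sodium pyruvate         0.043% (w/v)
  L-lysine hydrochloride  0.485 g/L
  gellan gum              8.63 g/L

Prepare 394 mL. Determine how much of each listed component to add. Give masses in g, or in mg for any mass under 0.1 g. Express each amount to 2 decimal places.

potassium nitrate 2.13 g; sodium pyruvate 0.17 g; L-lysine hydrochloride 0.19 g; gellan gum 3.40 g

Target volume = 394 mL = 0.394 L.
potassium nitrate: 0.54% w/v = 5.4 g/L → 5.4 × 0.394 L = 2.13 g
sodium pyruvate: 0.043 g per 100 mL × 394 mL ÷ 100 = 0.17 g
L-lysine hydrochloride: 0.485 g/L × 0.394 L = 0.19 g
gellan gum: 8.63 g/L × 0.394 L = 3.40 g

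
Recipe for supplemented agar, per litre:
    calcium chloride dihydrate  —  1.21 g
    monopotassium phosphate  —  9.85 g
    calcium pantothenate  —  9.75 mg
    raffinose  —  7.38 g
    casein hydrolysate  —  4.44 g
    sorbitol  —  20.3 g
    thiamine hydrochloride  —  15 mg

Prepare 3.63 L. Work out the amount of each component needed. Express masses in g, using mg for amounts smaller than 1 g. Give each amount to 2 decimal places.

Ratio of target to recipe volume: 3630 / 1000 = 3.63.
calcium chloride dihydrate: 1.21 g × (3630 mL / 1000 mL) = 4.39 g
monopotassium phosphate: 9.85 g × (3630 mL / 1000 mL) = 35.76 g
calcium pantothenate: 9.75 mg × (3630 mL / 1000 mL) = 35.39 mg
raffinose: 7.38 g × (3630 mL / 1000 mL) = 26.79 g
casein hydrolysate: 4.44 g × (3630 mL / 1000 mL) = 16.12 g
sorbitol: 20.3 g × (3630 mL / 1000 mL) = 73.69 g
thiamine hydrochloride: 15 mg × (3630 mL / 1000 mL) = 54.45 mg

calcium chloride dihydrate 4.39 g; monopotassium phosphate 35.76 g; calcium pantothenate 35.39 mg; raffinose 26.79 g; casein hydrolysate 16.12 g; sorbitol 73.69 g; thiamine hydrochloride 54.45 mg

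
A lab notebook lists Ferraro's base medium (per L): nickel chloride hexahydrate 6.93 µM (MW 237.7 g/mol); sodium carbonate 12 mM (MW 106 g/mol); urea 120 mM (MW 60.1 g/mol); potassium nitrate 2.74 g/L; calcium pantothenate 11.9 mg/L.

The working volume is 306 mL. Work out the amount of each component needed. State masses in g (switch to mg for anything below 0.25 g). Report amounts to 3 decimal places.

nickel chloride hexahydrate 0.504 mg; sodium carbonate 0.389 g; urea 2.207 g; potassium nitrate 0.838 g; calcium pantothenate 3.641 mg

Target volume = 306 mL = 0.306 L.
nickel chloride hexahydrate: 6.93 µmol/L × 237.7 g/mol × 0.306 L ÷ 1000 = 0.504 mg
sodium carbonate: 12 mmol/L × 106 g/mol × 0.306 L ÷ 1000 = 0.389 g
urea: 120 mmol/L × 60.1 g/mol × 0.306 L ÷ 1000 = 2.207 g
potassium nitrate: 2.74 g/L × 0.306 L = 0.838 g
calcium pantothenate: 11.9 mg/L × 0.306 L = 3.641 mg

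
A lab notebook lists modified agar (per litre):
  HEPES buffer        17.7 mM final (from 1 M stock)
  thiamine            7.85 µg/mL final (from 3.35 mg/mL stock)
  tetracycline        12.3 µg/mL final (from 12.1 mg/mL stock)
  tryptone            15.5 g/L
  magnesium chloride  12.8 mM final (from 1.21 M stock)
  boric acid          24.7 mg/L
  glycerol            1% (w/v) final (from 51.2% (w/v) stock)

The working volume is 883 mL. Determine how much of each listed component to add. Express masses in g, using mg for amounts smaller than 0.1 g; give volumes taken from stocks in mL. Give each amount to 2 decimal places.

HEPES buffer 15.63 mL; thiamine 2.07 mL; tetracycline 0.90 mL; tryptone 13.69 g; magnesium chloride 9.34 mL; boric acid 21.81 mg; glycerol 17.25 mL

Working volume: 883 mL = 0.883 L.
HEPES buffer: C1V1 = C2V2 → 17.7 mM × 883 mL ÷ 1000 mM = 15.63 mL
thiamine: V = C2·V2/C1 = 7.85 µg/mL × 883 mL ÷ 3350 µg/mL = 2.07 mL
tetracycline: dilute stock: 12.3 µg/mL × 883 mL ÷ 12100 µg/mL = 0.90 mL
tryptone: 15.5 g/L × 0.883 L = 13.69 g
magnesium chloride: V = C2·V2/C1 = 12.8 mM × 883 mL ÷ 1210 mM = 9.34 mL
boric acid: 24.7 mg/L × 0.883 L = 21.81 mg
glycerol: V = C2·V2/C1 = 1% ÷ 51.2% × 883 mL = 17.25 mL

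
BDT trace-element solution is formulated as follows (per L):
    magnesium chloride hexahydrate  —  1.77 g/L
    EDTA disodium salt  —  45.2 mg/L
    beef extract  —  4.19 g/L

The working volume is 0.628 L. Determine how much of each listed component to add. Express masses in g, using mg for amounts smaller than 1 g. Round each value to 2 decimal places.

Working volume: 0.628 L.
magnesium chloride hexahydrate: 1.77 g/L × 0.628 L = 1.11 g
EDTA disodium salt: 45.2 mg/L × 0.628 L = 28.39 mg
beef extract: 4.19 g/L × 0.628 L = 2.63 g

magnesium chloride hexahydrate 1.11 g; EDTA disodium salt 28.39 mg; beef extract 2.63 g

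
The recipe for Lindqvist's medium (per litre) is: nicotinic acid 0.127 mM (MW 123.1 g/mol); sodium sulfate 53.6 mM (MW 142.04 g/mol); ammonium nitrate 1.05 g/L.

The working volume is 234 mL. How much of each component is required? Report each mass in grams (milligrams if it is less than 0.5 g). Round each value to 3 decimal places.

Target volume = 234 mL = 0.234 L.
nicotinic acid: 0.127 mmol/L × 123.1 mg/mmol × 0.234 L = 3.658 mg
sodium sulfate: 53.6 mmol/L × 142.04 g/mol × 0.234 L ÷ 1000 = 1.782 g
ammonium nitrate: 1.05 g/L × 0.234 L = 0.2457 g = 245.700 mg

nicotinic acid 3.658 mg; sodium sulfate 1.782 g; ammonium nitrate 245.700 mg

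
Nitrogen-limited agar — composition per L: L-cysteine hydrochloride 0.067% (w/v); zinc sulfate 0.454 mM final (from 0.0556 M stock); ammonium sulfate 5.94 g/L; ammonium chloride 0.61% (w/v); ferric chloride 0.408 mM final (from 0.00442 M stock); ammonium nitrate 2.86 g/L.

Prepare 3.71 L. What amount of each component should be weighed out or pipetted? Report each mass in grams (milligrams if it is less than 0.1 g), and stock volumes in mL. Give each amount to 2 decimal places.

L-cysteine hydrochloride 2.49 g; zinc sulfate 30.29 mL; ammonium sulfate 22.04 g; ammonium chloride 22.63 g; ferric chloride 342.46 mL; ammonium nitrate 10.61 g

Working volume: 3.71 L.
L-cysteine hydrochloride: 0.067% w/v = 0.67 g/L → 0.67 × 3.71 L = 2.49 g
zinc sulfate: C1V1 = C2V2 → 0.454 mM × 3710 mL ÷ 55.6 mM = 30.29 mL
ammonium sulfate: 5.94 g/L × 3.71 L = 22.04 g
ammonium chloride: 0.61 g per 100 mL × 3710 mL ÷ 100 = 22.63 g
ferric chloride: dilute stock: 0.408 mM × 3710 mL ÷ 4.42 mM = 342.46 mL
ammonium nitrate: 2.86 g/L × 3.71 L = 10.61 g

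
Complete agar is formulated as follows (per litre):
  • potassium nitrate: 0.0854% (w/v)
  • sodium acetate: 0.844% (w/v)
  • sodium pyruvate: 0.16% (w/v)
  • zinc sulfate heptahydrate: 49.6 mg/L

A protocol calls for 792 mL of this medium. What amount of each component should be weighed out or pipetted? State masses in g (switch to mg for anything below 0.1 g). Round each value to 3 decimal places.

Target volume = 792 mL = 0.792 L.
potassium nitrate: 0.0854 g per 100 mL × 792 mL ÷ 100 = 0.676 g
sodium acetate: 0.844% w/v = 8.44 g/L → 8.44 × 0.792 L = 6.684 g
sodium pyruvate: 0.16 g per 100 mL × 792 mL ÷ 100 = 1.267 g
zinc sulfate heptahydrate: 49.6 mg/L × 0.792 L = 39.283 mg

potassium nitrate 0.676 g; sodium acetate 6.684 g; sodium pyruvate 1.267 g; zinc sulfate heptahydrate 39.283 mg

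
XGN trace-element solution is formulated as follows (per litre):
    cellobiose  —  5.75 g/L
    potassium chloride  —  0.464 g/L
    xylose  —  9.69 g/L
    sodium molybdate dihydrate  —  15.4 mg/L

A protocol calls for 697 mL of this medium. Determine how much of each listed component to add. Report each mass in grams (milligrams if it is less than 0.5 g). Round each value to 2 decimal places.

cellobiose 4.01 g; potassium chloride 323.41 mg; xylose 6.75 g; sodium molybdate dihydrate 10.73 mg

Scale factor relative to 1 L: 0.697.
cellobiose: 5.75 g/L × 0.697 L = 4.01 g
potassium chloride: 0.464 g/L × 0.697 L = 0.323408 g = 323.41 mg
xylose: 9.69 g/L × 0.697 L = 6.75 g
sodium molybdate dihydrate: 15.4 mg/L × 0.697 L = 10.73 mg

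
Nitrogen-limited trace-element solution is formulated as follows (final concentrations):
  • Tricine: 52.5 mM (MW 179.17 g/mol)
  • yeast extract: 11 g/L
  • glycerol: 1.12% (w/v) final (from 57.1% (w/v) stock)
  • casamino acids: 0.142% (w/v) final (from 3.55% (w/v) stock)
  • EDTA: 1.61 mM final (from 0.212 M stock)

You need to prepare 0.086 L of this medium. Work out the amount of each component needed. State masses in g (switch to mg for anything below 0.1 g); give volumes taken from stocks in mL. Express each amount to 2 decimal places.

Scale factor relative to 1 L: 0.086.
Tricine: 52.5 mmol/L × 179.17 g/mol × 0.086 L ÷ 1000 = 0.81 g
yeast extract: 11 g/L × 0.086 L = 0.95 g
glycerol: V = C2·V2/C1 = 1.12% ÷ 57.1% × 86 mL = 1.69 mL
casamino acids: C1V1 = C2V2 → 0.142% ÷ 3.55% × 86 mL = 3.44 mL
EDTA: V = C2·V2/C1 = 1.61 mM × 86 mL ÷ 212 mM = 0.65 mL

Tricine 0.81 g; yeast extract 0.95 g; glycerol 1.69 mL; casamino acids 3.44 mL; EDTA 0.65 mL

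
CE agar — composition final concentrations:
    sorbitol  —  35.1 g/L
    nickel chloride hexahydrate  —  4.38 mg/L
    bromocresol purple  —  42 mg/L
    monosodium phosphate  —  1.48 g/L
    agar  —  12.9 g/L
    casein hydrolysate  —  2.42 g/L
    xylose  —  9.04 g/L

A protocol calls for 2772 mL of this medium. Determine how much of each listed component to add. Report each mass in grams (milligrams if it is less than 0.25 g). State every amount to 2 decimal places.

Working volume: 2772 mL = 2.772 L.
sorbitol: 35.1 g/L × 2.772 L = 97.30 g
nickel chloride hexahydrate: 4.38 mg/L × 2.772 L = 12.14 mg
bromocresol purple: 42 mg/L × 2.772 L = 116.42 mg
monosodium phosphate: 1.48 g/L × 2.772 L = 4.10 g
agar: 12.9 g/L × 2.772 L = 35.76 g
casein hydrolysate: 2.42 g/L × 2.772 L = 6.71 g
xylose: 9.04 g/L × 2.772 L = 25.06 g

sorbitol 97.30 g; nickel chloride hexahydrate 12.14 mg; bromocresol purple 116.42 mg; monosodium phosphate 4.10 g; agar 35.76 g; casein hydrolysate 6.71 g; xylose 25.06 g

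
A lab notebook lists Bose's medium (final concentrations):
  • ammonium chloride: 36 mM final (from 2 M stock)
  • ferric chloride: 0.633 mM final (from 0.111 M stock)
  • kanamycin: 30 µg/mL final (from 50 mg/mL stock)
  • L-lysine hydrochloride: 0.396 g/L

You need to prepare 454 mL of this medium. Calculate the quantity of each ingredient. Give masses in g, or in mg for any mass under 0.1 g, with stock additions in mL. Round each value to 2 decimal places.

Working volume: 454 mL = 0.454 L.
ammonium chloride: dilute stock: 36 mM × 454 mL ÷ 2000 mM = 8.17 mL
ferric chloride: dilute stock: 0.633 mM × 454 mL ÷ 111 mM = 2.59 mL
kanamycin: dilute stock: 30 µg/mL × 454 mL ÷ 50000 µg/mL = 0.27 mL
L-lysine hydrochloride: 0.396 g/L × 0.454 L = 0.18 g

ammonium chloride 8.17 mL; ferric chloride 2.59 mL; kanamycin 0.27 mL; L-lysine hydrochloride 0.18 g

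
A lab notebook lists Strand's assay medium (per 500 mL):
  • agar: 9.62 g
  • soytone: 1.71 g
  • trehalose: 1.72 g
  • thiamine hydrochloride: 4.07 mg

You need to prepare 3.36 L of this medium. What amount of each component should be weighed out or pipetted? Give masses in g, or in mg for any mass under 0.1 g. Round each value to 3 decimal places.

agar 64.646 g; soytone 11.491 g; trehalose 11.558 g; thiamine hydrochloride 27.350 mg

Scale factor = 3360 mL / 500 mL = 6.72.
agar: 9.62 g × (3360 mL / 500 mL) = 64.646 g
soytone: 1.71 g × (3360 mL / 500 mL) = 11.491 g
trehalose: 1.72 g × (3360 mL / 500 mL) = 11.558 g
thiamine hydrochloride: 4.07 mg × (3360 mL / 500 mL) = 27.350 mg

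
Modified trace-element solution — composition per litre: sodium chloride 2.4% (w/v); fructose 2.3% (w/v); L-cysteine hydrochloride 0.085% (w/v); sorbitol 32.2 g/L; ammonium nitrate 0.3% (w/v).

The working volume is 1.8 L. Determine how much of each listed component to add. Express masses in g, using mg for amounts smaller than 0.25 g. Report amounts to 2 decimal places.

Working volume: 1.8 L.
sodium chloride: 2.4 g per 100 mL × 1800 mL ÷ 100 = 43.20 g
fructose: 2.3% w/v = 23 g/L → 23 × 1.8 L = 41.40 g
L-cysteine hydrochloride: 0.085% w/v = 0.85 g/L → 0.85 × 1.8 L = 1.53 g
sorbitol: 32.2 g/L × 1.8 L = 57.96 g
ammonium nitrate: 0.3% w/v = 3 g/L → 3 × 1.8 L = 5.40 g

sodium chloride 43.20 g; fructose 41.40 g; L-cysteine hydrochloride 1.53 g; sorbitol 57.96 g; ammonium nitrate 5.40 g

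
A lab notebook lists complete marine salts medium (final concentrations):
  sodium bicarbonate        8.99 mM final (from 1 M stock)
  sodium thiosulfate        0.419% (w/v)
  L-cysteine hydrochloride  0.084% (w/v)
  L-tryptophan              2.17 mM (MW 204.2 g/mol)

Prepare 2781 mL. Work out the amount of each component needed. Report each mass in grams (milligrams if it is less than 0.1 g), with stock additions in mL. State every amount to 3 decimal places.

sodium bicarbonate 25.001 mL; sodium thiosulfate 11.652 g; L-cysteine hydrochloride 2.336 g; L-tryptophan 1.232 g

Target volume = 2781 mL = 2.781 L.
sodium bicarbonate: C1V1 = C2V2 → 8.99 mM × 2781 mL ÷ 1000 mM = 25.001 mL
sodium thiosulfate: 0.419 g per 100 mL × 2781 mL ÷ 100 = 11.652 g
L-cysteine hydrochloride: 0.084% w/v = 0.84 g/L → 0.84 × 2.781 L = 2.336 g
L-tryptophan: 2.17 mmol/L × 204.2 g/mol × 2.781 L ÷ 1000 = 1.232 g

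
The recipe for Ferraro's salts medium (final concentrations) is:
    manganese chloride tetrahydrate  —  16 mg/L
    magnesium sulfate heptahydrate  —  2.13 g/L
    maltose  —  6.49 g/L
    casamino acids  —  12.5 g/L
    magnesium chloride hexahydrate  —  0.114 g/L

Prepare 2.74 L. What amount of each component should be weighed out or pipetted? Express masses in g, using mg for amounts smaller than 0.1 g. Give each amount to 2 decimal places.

manganese chloride tetrahydrate 43.84 mg; magnesium sulfate heptahydrate 5.84 g; maltose 17.78 g; casamino acids 34.25 g; magnesium chloride hexahydrate 0.31 g

Scale factor relative to 1 L: 2.74.
manganese chloride tetrahydrate: 16 mg/L × 2.74 L = 43.84 mg
magnesium sulfate heptahydrate: 2.13 g/L × 2.74 L = 5.84 g
maltose: 6.49 g/L × 2.74 L = 17.78 g
casamino acids: 12.5 g/L × 2.74 L = 34.25 g
magnesium chloride hexahydrate: 0.114 g/L × 2.74 L = 0.31 g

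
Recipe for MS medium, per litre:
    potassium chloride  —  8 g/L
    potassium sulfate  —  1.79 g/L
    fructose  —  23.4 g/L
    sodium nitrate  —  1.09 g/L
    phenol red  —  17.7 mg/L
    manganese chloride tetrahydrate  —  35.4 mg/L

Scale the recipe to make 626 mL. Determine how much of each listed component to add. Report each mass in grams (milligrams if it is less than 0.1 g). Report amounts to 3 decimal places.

potassium chloride 5.008 g; potassium sulfate 1.121 g; fructose 14.648 g; sodium nitrate 0.682 g; phenol red 11.080 mg; manganese chloride tetrahydrate 22.160 mg

Target volume = 626 mL = 0.626 L.
potassium chloride: 8 g/L × 0.626 L = 5.008 g
potassium sulfate: 1.79 g/L × 0.626 L = 1.121 g
fructose: 23.4 g/L × 0.626 L = 14.648 g
sodium nitrate: 1.09 g/L × 0.626 L = 0.682 g
phenol red: 17.7 mg/L × 0.626 L = 11.080 mg
manganese chloride tetrahydrate: 35.4 mg/L × 0.626 L = 22.160 mg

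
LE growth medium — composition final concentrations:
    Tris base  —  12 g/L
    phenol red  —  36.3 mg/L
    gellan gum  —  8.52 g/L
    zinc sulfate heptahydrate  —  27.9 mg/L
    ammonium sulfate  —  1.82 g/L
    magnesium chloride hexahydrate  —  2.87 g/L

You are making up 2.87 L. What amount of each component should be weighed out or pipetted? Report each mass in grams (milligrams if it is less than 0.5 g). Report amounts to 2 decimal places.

Scale factor relative to 1 L: 2.87.
Tris base: 12 g/L × 2.87 L = 34.44 g
phenol red: 36.3 mg/L × 2.87 L = 104.18 mg
gellan gum: 8.52 g/L × 2.87 L = 24.45 g
zinc sulfate heptahydrate: 27.9 mg/L × 2.87 L = 80.07 mg
ammonium sulfate: 1.82 g/L × 2.87 L = 5.22 g
magnesium chloride hexahydrate: 2.87 g/L × 2.87 L = 8.24 g

Tris base 34.44 g; phenol red 104.18 mg; gellan gum 24.45 g; zinc sulfate heptahydrate 80.07 mg; ammonium sulfate 5.22 g; magnesium chloride hexahydrate 8.24 g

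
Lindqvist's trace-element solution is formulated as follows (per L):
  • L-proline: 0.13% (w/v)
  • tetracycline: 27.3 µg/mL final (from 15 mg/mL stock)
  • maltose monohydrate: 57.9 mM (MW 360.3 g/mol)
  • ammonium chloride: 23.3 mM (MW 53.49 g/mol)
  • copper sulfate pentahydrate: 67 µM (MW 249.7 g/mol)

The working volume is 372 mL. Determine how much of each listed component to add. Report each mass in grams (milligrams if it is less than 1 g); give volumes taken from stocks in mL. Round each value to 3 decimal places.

Working volume: 372 mL = 0.372 L.
L-proline: 0.13 g per 100 mL × 372 mL ÷ 100 = 0.4836 g = 483.600 mg
tetracycline: dilute stock: 27.3 µg/mL × 372 mL ÷ 15000 µg/mL = 0.677 mL
maltose monohydrate: 57.9 mmol/L × 360.3 g/mol × 0.372 L ÷ 1000 = 7.760 g
ammonium chloride: 23.3 mmol/L × 53.49 mg/mmol × 0.372 L = 463.630 mg
copper sulfate pentahydrate: 67 µmol/L × 249.7 g/mol × 0.372 L ÷ 1000 = 6.224 mg

L-proline 483.600 mg; tetracycline 0.677 mL; maltose monohydrate 7.760 g; ammonium chloride 463.630 mg; copper sulfate pentahydrate 6.224 mg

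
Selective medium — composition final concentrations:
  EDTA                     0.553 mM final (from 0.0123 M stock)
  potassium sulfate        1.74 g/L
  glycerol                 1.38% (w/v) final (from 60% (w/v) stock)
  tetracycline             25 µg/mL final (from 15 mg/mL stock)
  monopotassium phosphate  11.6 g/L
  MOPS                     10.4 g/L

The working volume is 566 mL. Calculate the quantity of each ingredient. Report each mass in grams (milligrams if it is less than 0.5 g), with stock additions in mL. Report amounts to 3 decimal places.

Target volume = 566 mL = 0.566 L.
EDTA: dilute stock: 0.553 mM × 566 mL ÷ 12.3 mM = 25.447 mL
potassium sulfate: 1.74 g/L × 0.566 L = 0.985 g
glycerol: C1V1 = C2V2 → 1.38% ÷ 60% × 566 mL = 13.018 mL
tetracycline: V = C2·V2/C1 = 25 µg/mL × 566 mL ÷ 15000 µg/mL = 0.943 mL
monopotassium phosphate: 11.6 g/L × 0.566 L = 6.566 g
MOPS: 10.4 g/L × 0.566 L = 5.886 g

EDTA 25.447 mL; potassium sulfate 0.985 g; glycerol 13.018 mL; tetracycline 0.943 mL; monopotassium phosphate 6.566 g; MOPS 5.886 g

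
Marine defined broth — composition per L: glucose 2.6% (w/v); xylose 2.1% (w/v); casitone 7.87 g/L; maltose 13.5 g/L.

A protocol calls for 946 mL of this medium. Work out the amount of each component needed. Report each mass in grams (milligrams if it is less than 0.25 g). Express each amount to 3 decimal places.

glucose 24.596 g; xylose 19.866 g; casitone 7.445 g; maltose 12.771 g

Working volume: 946 mL = 0.946 L.
glucose: 2.6 g per 100 mL × 946 mL ÷ 100 = 24.596 g
xylose: 2.1 g per 100 mL × 946 mL ÷ 100 = 19.866 g
casitone: 7.87 g/L × 0.946 L = 7.445 g
maltose: 13.5 g/L × 0.946 L = 12.771 g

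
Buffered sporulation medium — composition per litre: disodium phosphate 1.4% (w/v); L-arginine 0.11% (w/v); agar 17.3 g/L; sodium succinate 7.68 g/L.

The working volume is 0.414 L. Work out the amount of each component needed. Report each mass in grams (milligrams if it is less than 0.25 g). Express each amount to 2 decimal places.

disodium phosphate 5.80 g; L-arginine 0.46 g; agar 7.16 g; sodium succinate 3.18 g

Working volume: 0.414 L.
disodium phosphate: 1.4 g per 100 mL × 414 mL ÷ 100 = 5.80 g
L-arginine: 0.11% w/v = 1.1 g/L → 1.1 × 0.414 L = 0.46 g
agar: 17.3 g/L × 0.414 L = 7.16 g
sodium succinate: 7.68 g/L × 0.414 L = 3.18 g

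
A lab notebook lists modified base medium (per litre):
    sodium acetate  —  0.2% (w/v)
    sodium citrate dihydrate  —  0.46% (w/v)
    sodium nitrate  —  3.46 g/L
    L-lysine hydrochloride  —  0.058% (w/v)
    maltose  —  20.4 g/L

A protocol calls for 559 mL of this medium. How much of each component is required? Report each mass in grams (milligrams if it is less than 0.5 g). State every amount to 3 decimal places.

sodium acetate 1.118 g; sodium citrate dihydrate 2.571 g; sodium nitrate 1.934 g; L-lysine hydrochloride 324.220 mg; maltose 11.404 g

Scale factor relative to 1 L: 0.559.
sodium acetate: 0.2 g per 100 mL × 559 mL ÷ 100 = 1.118 g
sodium citrate dihydrate: 0.46 g per 100 mL × 559 mL ÷ 100 = 2.571 g
sodium nitrate: 3.46 g/L × 0.559 L = 1.934 g
L-lysine hydrochloride: 0.058 g per 100 mL × 559 mL ÷ 100 = 0.32422 g = 324.220 mg
maltose: 20.4 g/L × 0.559 L = 11.404 g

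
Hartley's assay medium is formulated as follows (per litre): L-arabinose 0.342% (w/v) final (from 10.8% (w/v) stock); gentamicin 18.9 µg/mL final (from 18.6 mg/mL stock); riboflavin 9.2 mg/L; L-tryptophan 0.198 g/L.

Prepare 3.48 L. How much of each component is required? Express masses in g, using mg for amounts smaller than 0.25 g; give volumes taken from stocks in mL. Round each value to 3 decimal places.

L-arabinose 110.200 mL; gentamicin 3.536 mL; riboflavin 32.016 mg; L-tryptophan 0.689 g

Scale factor relative to 1 L: 3.48.
L-arabinose: C1V1 = C2V2 → 0.342% ÷ 10.8% × 3480 mL = 110.200 mL
gentamicin: dilute stock: 18.9 µg/mL × 3480 mL ÷ 18600 µg/mL = 3.536 mL
riboflavin: 9.2 mg/L × 3.48 L = 32.016 mg
L-tryptophan: 0.198 g/L × 3.48 L = 0.689 g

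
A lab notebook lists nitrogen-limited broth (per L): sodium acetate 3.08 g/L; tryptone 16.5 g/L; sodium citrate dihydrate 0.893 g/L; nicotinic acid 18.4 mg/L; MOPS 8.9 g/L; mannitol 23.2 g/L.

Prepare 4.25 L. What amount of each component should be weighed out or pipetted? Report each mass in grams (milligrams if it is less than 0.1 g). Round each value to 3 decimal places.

sodium acetate 13.090 g; tryptone 70.125 g; sodium citrate dihydrate 3.795 g; nicotinic acid 78.200 mg; MOPS 37.825 g; mannitol 98.600 g

Scale factor relative to 1 L: 4.25.
sodium acetate: 3.08 g/L × 4.25 L = 13.090 g
tryptone: 16.5 g/L × 4.25 L = 70.125 g
sodium citrate dihydrate: 0.893 g/L × 4.25 L = 3.795 g
nicotinic acid: 18.4 mg/L × 4.25 L = 78.200 mg
MOPS: 8.9 g/L × 4.25 L = 37.825 g
mannitol: 23.2 g/L × 4.25 L = 98.600 g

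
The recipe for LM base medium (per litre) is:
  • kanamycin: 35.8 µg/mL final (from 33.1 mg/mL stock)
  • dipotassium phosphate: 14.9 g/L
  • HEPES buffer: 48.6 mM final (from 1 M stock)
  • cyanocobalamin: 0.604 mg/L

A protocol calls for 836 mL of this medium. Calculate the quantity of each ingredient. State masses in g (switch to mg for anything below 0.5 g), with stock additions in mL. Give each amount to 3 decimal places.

kanamycin 0.904 mL; dipotassium phosphate 12.456 g; HEPES buffer 40.630 mL; cyanocobalamin 0.505 mg

Target volume = 836 mL = 0.836 L.
kanamycin: C1V1 = C2V2 → 35.8 µg/mL × 836 mL ÷ 33100 µg/mL = 0.904 mL
dipotassium phosphate: 14.9 g/L × 0.836 L = 12.456 g
HEPES buffer: C1V1 = C2V2 → 48.6 mM × 836 mL ÷ 1000 mM = 40.630 mL
cyanocobalamin: 0.604 mg/L × 0.836 L = 0.505 mg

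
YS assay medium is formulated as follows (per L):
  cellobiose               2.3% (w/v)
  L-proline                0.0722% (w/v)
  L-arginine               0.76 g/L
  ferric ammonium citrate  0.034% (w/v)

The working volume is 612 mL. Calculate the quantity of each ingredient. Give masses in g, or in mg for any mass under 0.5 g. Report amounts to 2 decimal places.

cellobiose 14.08 g; L-proline 441.86 mg; L-arginine 465.12 mg; ferric ammonium citrate 208.08 mg

Scale factor relative to 1 L: 0.612.
cellobiose: 2.3 g per 100 mL × 612 mL ÷ 100 = 14.08 g
L-proline: 0.0722% w/v = 0.722 g/L → 0.722 × 0.612 L = 0.441864 g = 441.86 mg
L-arginine: 0.76 g/L × 0.612 L = 0.46512 g = 465.12 mg
ferric ammonium citrate: 0.034 g per 100 mL × 612 mL ÷ 100 = 0.20808 g = 208.08 mg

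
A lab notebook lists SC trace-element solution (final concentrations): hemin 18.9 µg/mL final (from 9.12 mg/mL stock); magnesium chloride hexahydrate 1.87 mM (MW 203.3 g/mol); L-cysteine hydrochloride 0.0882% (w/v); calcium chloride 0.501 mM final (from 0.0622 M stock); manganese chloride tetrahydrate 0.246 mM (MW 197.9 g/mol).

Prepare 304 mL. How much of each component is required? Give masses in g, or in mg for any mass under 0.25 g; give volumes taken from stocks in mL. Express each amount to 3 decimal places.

Target volume = 304 mL = 0.304 L.
hemin: dilute stock: 18.9 µg/mL × 304 mL ÷ 9120 µg/mL = 0.630 mL
magnesium chloride hexahydrate: 1.87 mmol/L × 203.3 mg/mmol × 0.304 L = 115.572 mg
L-cysteine hydrochloride: 0.0882% w/v = 0.882 g/L → 0.882 × 0.304 L = 0.268 g
calcium chloride: V = C2·V2/C1 = 0.501 mM × 304 mL ÷ 62.2 mM = 2.449 mL
manganese chloride tetrahydrate: 0.246 mmol/L × 197.9 mg/mmol × 0.304 L = 14.800 mg

hemin 0.630 mL; magnesium chloride hexahydrate 115.572 mg; L-cysteine hydrochloride 0.268 g; calcium chloride 2.449 mL; manganese chloride tetrahydrate 14.800 mg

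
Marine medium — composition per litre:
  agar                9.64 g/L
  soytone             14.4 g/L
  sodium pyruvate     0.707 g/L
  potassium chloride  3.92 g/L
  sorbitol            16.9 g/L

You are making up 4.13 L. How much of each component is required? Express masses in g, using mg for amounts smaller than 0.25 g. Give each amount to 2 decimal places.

agar 39.81 g; soytone 59.47 g; sodium pyruvate 2.92 g; potassium chloride 16.19 g; sorbitol 69.80 g

Scale factor relative to 1 L: 4.13.
agar: 9.64 g/L × 4.13 L = 39.81 g
soytone: 14.4 g/L × 4.13 L = 59.47 g
sodium pyruvate: 0.707 g/L × 4.13 L = 2.92 g
potassium chloride: 3.92 g/L × 4.13 L = 16.19 g
sorbitol: 16.9 g/L × 4.13 L = 69.80 g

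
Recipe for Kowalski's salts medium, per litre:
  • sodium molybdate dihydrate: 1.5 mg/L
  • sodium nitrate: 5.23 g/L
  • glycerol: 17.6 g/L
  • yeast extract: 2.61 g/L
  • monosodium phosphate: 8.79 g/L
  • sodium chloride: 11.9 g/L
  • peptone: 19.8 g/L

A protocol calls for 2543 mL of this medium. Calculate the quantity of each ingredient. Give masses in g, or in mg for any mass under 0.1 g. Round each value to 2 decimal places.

sodium molybdate dihydrate 3.81 mg; sodium nitrate 13.30 g; glycerol 44.76 g; yeast extract 6.64 g; monosodium phosphate 22.35 g; sodium chloride 30.26 g; peptone 50.35 g

Target volume = 2543 mL = 2.543 L.
sodium molybdate dihydrate: 1.5 mg/L × 2.543 L = 3.81 mg
sodium nitrate: 5.23 g/L × 2.543 L = 13.30 g
glycerol: 17.6 g/L × 2.543 L = 44.76 g
yeast extract: 2.61 g/L × 2.543 L = 6.64 g
monosodium phosphate: 8.79 g/L × 2.543 L = 22.35 g
sodium chloride: 11.9 g/L × 2.543 L = 30.26 g
peptone: 19.8 g/L × 2.543 L = 50.35 g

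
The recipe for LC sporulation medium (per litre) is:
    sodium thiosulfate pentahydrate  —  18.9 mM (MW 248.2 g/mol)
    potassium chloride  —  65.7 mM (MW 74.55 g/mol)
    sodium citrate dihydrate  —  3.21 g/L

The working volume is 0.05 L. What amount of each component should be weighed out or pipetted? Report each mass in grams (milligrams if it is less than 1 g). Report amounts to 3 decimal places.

sodium thiosulfate pentahydrate 234.549 mg; potassium chloride 244.897 mg; sodium citrate dihydrate 160.500 mg

Working volume: 0.05 L.
sodium thiosulfate pentahydrate: 18.9 mmol/L × 248.2 mg/mmol × 0.05 L = 234.549 mg
potassium chloride: 65.7 mmol/L × 74.55 mg/mmol × 0.05 L = 244.897 mg
sodium citrate dihydrate: 3.21 g/L × 0.05 L = 0.1605 g = 160.500 mg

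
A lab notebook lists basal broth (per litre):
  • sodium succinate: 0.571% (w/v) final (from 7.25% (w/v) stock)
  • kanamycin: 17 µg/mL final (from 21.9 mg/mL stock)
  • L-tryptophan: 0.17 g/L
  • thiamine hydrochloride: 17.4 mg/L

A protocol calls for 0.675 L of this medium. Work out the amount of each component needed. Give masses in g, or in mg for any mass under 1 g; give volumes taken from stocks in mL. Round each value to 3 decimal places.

sodium succinate 53.162 mL; kanamycin 0.524 mL; L-tryptophan 114.750 mg; thiamine hydrochloride 11.745 mg

Scale factor relative to 1 L: 0.675.
sodium succinate: dilute stock: 0.571% ÷ 7.25% × 675 mL = 53.162 mL
kanamycin: C1V1 = C2V2 → 17 µg/mL × 675 mL ÷ 21900 µg/mL = 0.524 mL
L-tryptophan: 0.17 g/L × 0.675 L = 0.11475 g = 114.750 mg
thiamine hydrochloride: 17.4 mg/L × 0.675 L = 11.745 mg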